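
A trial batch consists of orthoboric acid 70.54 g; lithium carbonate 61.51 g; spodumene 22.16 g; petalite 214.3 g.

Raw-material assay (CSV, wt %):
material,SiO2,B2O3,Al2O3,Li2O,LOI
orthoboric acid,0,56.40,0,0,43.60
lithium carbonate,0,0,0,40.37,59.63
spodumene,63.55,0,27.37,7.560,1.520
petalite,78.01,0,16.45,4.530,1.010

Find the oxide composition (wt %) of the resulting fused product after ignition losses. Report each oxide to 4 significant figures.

Glass mass = 298.6 g (batch 368.5 − LOI 69.94).
Composition: SiO2 60.71%, B2O3 13.32%, Al2O3 13.84%, Li2O 12.13%

Intermediates are displayed (rounded to 4 significant figures) within the worked lines. Full precision is carried in every operation. Every reported value is rounded once only — the derived quantities, including glass mass, four oxide percentages, ignition loss, the yield, the totals, are carried starting from the weights on 298.6 g of glass at full float precision precisely as stated by the question or the answer.
Per-oxide mass from batch:
  SiO2: 22.16·0.6355 + 214.3·0.7801 = 181.3 g
  B2O3: 70.54·0.5640 = 39.78 g
  Al2O3: 22.16·0.2737 + 214.3·0.1645 = 41.32 g
  Li2O: 61.51·0.4037 + 22.16·0.07560 + 214.3·0.04530 = 36.21 g
LOI: 70.54·0.4360 + 61.51·0.5963 + 22.16·0.01520 + 214.3·0.01010 = 69.94 g
batch − LOI leaves glass = 368.5 − 69.94 = 298.6 g (equal to the oxide-mass sum)
percent by weight: oxide/glass ×100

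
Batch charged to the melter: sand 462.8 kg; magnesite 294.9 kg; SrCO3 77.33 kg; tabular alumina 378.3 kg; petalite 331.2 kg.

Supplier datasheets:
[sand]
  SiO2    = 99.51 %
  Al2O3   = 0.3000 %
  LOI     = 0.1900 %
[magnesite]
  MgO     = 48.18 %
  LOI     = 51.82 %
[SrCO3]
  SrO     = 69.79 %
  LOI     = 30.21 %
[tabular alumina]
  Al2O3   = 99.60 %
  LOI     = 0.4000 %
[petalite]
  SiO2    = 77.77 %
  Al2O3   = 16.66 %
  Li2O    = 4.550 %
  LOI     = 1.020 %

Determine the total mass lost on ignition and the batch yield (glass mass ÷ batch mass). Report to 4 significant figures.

LOI loss = 181.9 kg; glass = 1363 kg; yield = 88.22%

Exact precision is held at all times — values along the way appear, rounded to four significant figures, at each printed step. Each reported figure takes just one rounding; derived quantities are re-derived in full precision (glass mass, five oxide percentages, yield, ignition loss, totals) using the weight values at 1363 kg of glass, exactly as shown in the problem or the answer.
LOI of each material in turn:
  sand: 462.8 × 0.001900 = 0.8793 kg
  magnesite: 294.9 × 0.5182 = 152.8 kg
  SrCO3: 77.33 × 0.3021 = 23.36 kg
  tabular alumina: 378.3 × 0.004000 = 1.513 kg
  petalite: 331.2 × 0.01020 = 3.378 kg
Total LOI = 181.9 kg
Glass = batch − LOI = 1545 − 181.9 = 1363 kg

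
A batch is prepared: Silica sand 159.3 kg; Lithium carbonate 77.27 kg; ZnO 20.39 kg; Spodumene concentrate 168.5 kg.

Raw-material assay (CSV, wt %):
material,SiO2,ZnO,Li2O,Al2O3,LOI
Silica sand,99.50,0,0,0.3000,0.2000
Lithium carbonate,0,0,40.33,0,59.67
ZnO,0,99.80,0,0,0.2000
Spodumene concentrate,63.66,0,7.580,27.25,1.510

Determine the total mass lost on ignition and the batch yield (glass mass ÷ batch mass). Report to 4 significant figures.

LOI loss = 49.01 kg; glass = 376.4 kg; yield = 88.48%

All internal work runs at exact precision all the way through — in-progress results are shown rounded to four significant digits; a single rounding produces every reported result — the derived quantities (the totals, ignition loss, four oxide percentages, yield, glass mass) are rebuilt at full precision using the weight values per 376.4 kg of glass as given in the question or the answer.
Ignition loss by material:
  Silica sand: 159.3 × 0.002000 = 0.3186 kg
  Lithium carbonate: 77.27 × 0.5967 = 46.11 kg
  ZnO: 20.39 × 0.002000 = 0.04078 kg
  Spodumene concentrate: 168.5 × 0.01510 = 2.544 kg
Total LOI = 49.01 kg
Glass = batch − LOI = 425.5 − 49.01 = 376.4 kg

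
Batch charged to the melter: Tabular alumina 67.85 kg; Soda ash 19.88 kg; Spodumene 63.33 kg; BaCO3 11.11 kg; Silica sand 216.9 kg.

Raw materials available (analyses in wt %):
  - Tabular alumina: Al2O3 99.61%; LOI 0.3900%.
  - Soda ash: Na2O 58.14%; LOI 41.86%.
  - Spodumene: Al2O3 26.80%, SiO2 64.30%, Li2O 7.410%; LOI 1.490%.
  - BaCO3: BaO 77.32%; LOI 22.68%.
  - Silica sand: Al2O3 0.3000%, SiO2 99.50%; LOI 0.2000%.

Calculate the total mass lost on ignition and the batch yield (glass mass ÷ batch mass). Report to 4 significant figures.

All internal work runs at full float precision through every step; values along the way are displayed with 4-significant-digit rounding across the worked steps — a single rounding produces every reported value; all derived quantities (the yield, five oxide percentages, the totals, ignition loss, glass mass) are rebuilt from the weighed amounts on 366.6 kg of glass at full float precision as given in the problem or the answer.
Material-by-material LOI:
  Tabular alumina: 67.85 × 0.003900 = 0.2646 kg
  Soda ash: 19.88 × 0.4186 = 8.322 kg
  Spodumene: 63.33 × 0.01490 = 0.9436 kg
  BaCO3: 11.11 × 0.2268 = 2.520 kg
  Silica sand: 216.9 × 0.002000 = 0.4338 kg
Total LOI = 12.48 kg
Glass = batch − LOI = 379.1 − 12.48 = 366.6 kg

LOI loss = 12.48 kg; glass = 366.6 kg; yield = 96.71%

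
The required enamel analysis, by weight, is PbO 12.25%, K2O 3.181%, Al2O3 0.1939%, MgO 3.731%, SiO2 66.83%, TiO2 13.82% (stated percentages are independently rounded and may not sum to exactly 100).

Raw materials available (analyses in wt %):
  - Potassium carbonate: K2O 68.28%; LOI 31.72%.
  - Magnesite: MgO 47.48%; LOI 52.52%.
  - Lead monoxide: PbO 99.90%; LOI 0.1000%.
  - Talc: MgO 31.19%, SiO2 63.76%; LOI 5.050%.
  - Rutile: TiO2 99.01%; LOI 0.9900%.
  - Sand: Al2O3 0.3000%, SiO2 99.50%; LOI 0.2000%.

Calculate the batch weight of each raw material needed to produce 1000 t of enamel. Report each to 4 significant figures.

Batch per 1000 t enamel:
  Potassium carbonate: 46.59 t
  Magnesite: 52.62 t
  Lead monoxide: 122.6 t
  Talc: 39.52 t
  Rutile: 139.6 t
  Sand: 646.3 t
Total batch = 1047 t; LOI loss = 47.21 t; yield = 95.49%

All internal work maintains full float precision throughout; intermediates are displayed, with 4-significant-figure rounding, alongside each step — each reported value takes just one rounding. Derived quantities are carried using the weight values per 1000 t of glass at full precision (ignition loss, glass mass, the totals, the six compositions, the yield) as given in the question or the answer.
Oxide mass targets, per 1000 t enamel:
  PbO: 12.25% × 1000 = 122.5 t
  K2O: 3.181% × 1000 = 31.81 t
  Al2O3: 0.1939% × 1000 = 1.939 t
  MgO: 3.731% × 1000 = 37.31 t
  SiO2: 66.83% × 1000 = 668.3 t
  TiO2: 13.82% × 1000 = 138.2 t
Oxide-by-oxide audit on the weights just shown, versus the basis set out (summed amounts equal target values inside rounding margins):
  PbO: 122.6·0.9990 = 122.5 t (target 122.5 t)
  K2O: 46.59·0.6828 = 31.81 t (target 31.81 t)
  Al2O3: 646.3·0.003000 = 1.939 t (target 1.939 t)
  MgO: 52.62·0.4748 + 39.52·0.3119 = 37.31 t (target 37.31 t)
  SiO2: 39.52·0.6376 + 646.3·0.9950 = 668.3 t (target 668.3 t)
  TiO2: 139.6·0.9901 = 138.2 t (target 138.2 t)
The glass-mass cross-check: total batch − LOI = 1000 t (the targets, summed, come to 1000 t; the stated basis being 1000 t — a pure rounding effect).
Summing the batch: Σ batch = 1047 t; LOI removed, Σ of batch·LOI: 47.21 t; glass ÷ batch gives a yield of 95.49%.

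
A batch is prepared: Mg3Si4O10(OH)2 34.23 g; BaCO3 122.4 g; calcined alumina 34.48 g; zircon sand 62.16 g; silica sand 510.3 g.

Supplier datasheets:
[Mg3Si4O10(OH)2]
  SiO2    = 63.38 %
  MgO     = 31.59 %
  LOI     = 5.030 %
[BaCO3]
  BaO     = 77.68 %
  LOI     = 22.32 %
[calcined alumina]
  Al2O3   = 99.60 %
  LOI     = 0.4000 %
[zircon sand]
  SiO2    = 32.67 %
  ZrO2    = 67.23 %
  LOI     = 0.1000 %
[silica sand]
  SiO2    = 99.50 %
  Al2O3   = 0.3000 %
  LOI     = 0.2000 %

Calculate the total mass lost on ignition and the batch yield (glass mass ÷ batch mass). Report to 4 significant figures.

LOI loss = 30.26 g; glass = 733.3 g; yield = 96.04%

The whole derivation runs at full float precision at every stage; values along the way appear, rounded to four significant figures, between the steps; a single rounding completes each reported number; derived quantities are carried in exact precision (net glass mass, the totals, ignition loss, yield, five oxide percentages) from the batch weights per 733.3 g of glass as given in the question or the answer.
LOI of each material in turn:
  Mg3Si4O10(OH)2: 34.23 × 0.05030 = 1.722 g
  BaCO3: 122.4 × 0.2232 = 27.32 g
  calcined alumina: 34.48 × 0.004000 = 0.1379 g
  zircon sand: 62.16 × 0.001000 = 0.06216 g
  silica sand: 510.3 × 0.002000 = 1.021 g
Total LOI = 30.26 g
Glass = batch − LOI = 763.6 − 30.26 = 733.3 g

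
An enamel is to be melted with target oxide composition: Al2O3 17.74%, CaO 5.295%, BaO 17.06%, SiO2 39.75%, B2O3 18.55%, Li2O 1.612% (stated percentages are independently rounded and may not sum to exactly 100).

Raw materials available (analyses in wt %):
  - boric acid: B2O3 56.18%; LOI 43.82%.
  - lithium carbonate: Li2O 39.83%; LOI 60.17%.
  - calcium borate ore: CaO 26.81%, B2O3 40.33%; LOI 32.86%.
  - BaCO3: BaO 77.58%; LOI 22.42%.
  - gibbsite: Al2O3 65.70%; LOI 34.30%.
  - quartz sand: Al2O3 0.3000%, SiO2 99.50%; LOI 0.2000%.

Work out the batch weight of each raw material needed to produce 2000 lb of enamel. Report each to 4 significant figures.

In-progress results are shown rounded to four significant digits; the working math keeps full precision from first step to last — every reported number is rounded only once. All derived quantities (the totals, glass mass, the six compositions, the yield, ignition loss) are recomputed in full float precision starting from the weights per 2000 lb of glass, as set out in the problem or answer text.
Oxide mass targets, per 2000 lb enamel:
  Al2O3: 17.74% × 2000 = 354.8 lb
  CaO: 5.295% × 2000 = 105.9 lb
  BaO: 17.06% × 2000 = 341.2 lb
  SiO2: 39.75% × 2000 = 795.0 lb
  B2O3: 18.55% × 2000 = 371.0 lb
  Li2O: 1.612% × 2000 = 32.24 lb
Balance tally, oxide-wise, with the batch weights as given, against the basis in use (oxide sums agree with the targets net of answer rounding effects):
  Al2O3: 536.4·0.6570 + 799.0·0.003000 = 354.8 lb (target 354.8 lb)
  CaO: 395.0·0.2681 = 105.9 lb (target 105.9 lb)
  BaO: 439.8·0.7758 = 341.2 lb (target 341.2 lb)
  SiO2: 799.0·0.9950 = 795.0 lb (target 795.0 lb)
  B2O3: 376.8·0.5618 + 395.0·0.4033 = 371.0 lb (target 371.0 lb)
  Li2O: 80.94·0.3983 = 32.24 lb (target 32.24 lb)
Glass-mass bookkeeping: total charge less LOI = 2000 lb (per-oxide target masses sum to 2000 lb; against the stated basis, 2000 lb — gaps are rounding artifacts).
Whole-batch sum: Σ batch = 2628 lb; Σ batch·LOI gives LOI loss = 627.8 lb; glass ÷ batch gives a yield of 76.11%.

Batch per 2000 lb enamel:
  boric acid: 376.8 lb
  lithium carbonate: 80.94 lb
  calcium borate ore: 395.0 lb
  BaCO3: 439.8 lb
  gibbsite: 536.4 lb
  quartz sand: 799.0 lb
Total batch = 2628 lb; LOI loss = 627.8 lb; yield = 76.11%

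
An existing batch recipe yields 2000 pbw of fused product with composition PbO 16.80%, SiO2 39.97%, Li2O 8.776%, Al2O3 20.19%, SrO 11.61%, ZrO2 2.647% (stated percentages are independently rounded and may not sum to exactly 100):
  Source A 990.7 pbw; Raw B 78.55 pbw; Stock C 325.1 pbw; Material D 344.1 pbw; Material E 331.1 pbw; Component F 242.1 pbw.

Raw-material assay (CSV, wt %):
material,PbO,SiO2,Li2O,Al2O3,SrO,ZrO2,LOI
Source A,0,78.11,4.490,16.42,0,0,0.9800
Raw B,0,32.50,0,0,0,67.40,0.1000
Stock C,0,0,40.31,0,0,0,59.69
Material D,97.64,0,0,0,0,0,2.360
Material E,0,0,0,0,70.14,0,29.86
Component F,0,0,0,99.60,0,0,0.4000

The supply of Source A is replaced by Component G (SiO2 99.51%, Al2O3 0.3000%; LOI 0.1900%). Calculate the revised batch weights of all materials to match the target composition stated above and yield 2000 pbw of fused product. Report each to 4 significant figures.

The intermediate values are printed, rounded to four significant digits, across the worked steps — the whole derivation keeps full precision from start to finish; exactly one rounding goes into every reported figure — all derived quantities, which include LOI, net glass mass, totals, yield, six oxide percentages, are recomputed in full float precision, as written in either problem or answer, from the weighed amounts on 2000 pbw of glass.
Per-oxide target masses for 2000 pbw fused product:
  PbO: 16.80% × 2000 = 336.0 pbw
  SiO2: 39.97% × 2000 = 799.4 pbw
  Li2O: 8.776% × 2000 = 175.5 pbw
  Al2O3: 20.19% × 2000 = 403.8 pbw
  SrO: 11.61% × 2000 = 232.2 pbw
  ZrO2: 2.647% × 2000 = 52.94 pbw
Per-oxide balance check using the reported weights, at the basis given (target by target, the sums agree inside rounding margins):
  PbO: 344.1·0.9764 = 336.0 pbw (target 336.0 pbw)
  SiO2: 777.7·0.9951 + 78.55·0.3250 = 799.4 pbw (target 799.4 pbw)
  Li2O: 435.4·0.4031 = 175.5 pbw (target 175.5 pbw)
  Al2O3: 777.7·0.003000 + 403.1·0.9960 = 403.8 pbw (target 403.8 pbw)
  SrO: 331.1·0.7014 = 232.2 pbw (target 232.2 pbw)
  ZrO2: 78.55·0.6740 = 52.94 pbw (target 52.94 pbw)
Glass-mass bookkeeping: Σ batch − LOI loss = 2000 pbw (targets for the oxides total 2000 pbw; versus the stated basis of 2000 pbw — any gap is answer rounding).
Adding the batch up: Σ batch = 2370 pbw; the LOI term Σ batch·LOI equals 370.0 pbw; yield: glass divided by total = 84.39%.

Revised batch per 2000 pbw fused product:
  Component G: 777.7 pbw
  Raw B: 78.55 pbw
  Stock C: 435.4 pbw
  Material D: 344.1 pbw
  Material E: 331.1 pbw
  Component F: 403.1 pbw
Total batch = 2370 pbw; LOI loss = 370.0 pbw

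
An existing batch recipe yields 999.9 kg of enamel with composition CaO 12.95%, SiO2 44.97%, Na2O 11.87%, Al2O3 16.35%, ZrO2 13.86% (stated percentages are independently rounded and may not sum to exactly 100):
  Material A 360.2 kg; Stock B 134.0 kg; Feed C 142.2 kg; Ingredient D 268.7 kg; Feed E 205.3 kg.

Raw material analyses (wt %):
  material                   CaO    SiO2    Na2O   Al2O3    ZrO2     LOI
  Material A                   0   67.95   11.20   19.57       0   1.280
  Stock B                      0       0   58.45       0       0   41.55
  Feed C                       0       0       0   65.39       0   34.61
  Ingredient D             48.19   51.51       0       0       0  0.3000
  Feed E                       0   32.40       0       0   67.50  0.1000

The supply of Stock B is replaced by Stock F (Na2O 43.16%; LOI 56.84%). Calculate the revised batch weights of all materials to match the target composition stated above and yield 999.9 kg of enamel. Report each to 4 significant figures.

Each numeric step maintains full float precision in every operation — the intermediate values are displayed, rounded to 4 significant digits, alongside each step. A single rounding yields every reported value — the derived quantities (the totals, the yield, five oxide percentages, LOI, glass mass) are rebuilt in full precision using the weight values on 999.9 kg of glass, as they appear in problem or answer.
Target masses of each oxide per 999.9 kg enamel:
  CaO: 12.95% × 999.9 = 129.5 kg
  SiO2: 44.97% × 999.9 = 449.7 kg
  Na2O: 11.87% × 999.9 = 118.7 kg
  Al2O3: 16.35% × 999.9 = 163.5 kg
  ZrO2: 13.86% × 999.9 = 138.6 kg
Mass-balance tally per oxide on the weights just shown, relative to the basis at hand (each sum matches its target mass net of answer rounding effects):
  CaO: 268.7·0.4819 = 129.5 kg (target 129.5 kg)
  SiO2: 360.2·0.6795 + 268.7·0.5151 + 205.3·0.3240 = 449.7 kg (target 449.7 kg)
  Na2O: 360.2·0.1120 + 181.5·0.4316 = 118.7 kg (target 118.7 kg)
  Al2O3: 360.2·0.1957 + 142.2·0.6539 = 163.5 kg (target 163.5 kg)
  ZrO2: 205.3·0.6750 = 138.6 kg (target 138.6 kg)
Auditing the glass mass value: whole batch net of LOI = 999.9 kg (targets for the oxides total 999.9 kg; basis as stated: 999.9 kg — rounding explains the deltas).
Whole-batch sum: Σ batch = 1158 kg; the LOI term Σ batch·LOI equals 158.0 kg; the yield ratio, glass ÷ batch: 86.35%.

Revised batch per 999.9 kg enamel:
  Material A: 360.2 kg
  Stock F: 181.5 kg
  Feed C: 142.2 kg
  Ingredient D: 268.7 kg
  Feed E: 205.3 kg
Total batch = 1158 kg; LOI loss = 158.0 kg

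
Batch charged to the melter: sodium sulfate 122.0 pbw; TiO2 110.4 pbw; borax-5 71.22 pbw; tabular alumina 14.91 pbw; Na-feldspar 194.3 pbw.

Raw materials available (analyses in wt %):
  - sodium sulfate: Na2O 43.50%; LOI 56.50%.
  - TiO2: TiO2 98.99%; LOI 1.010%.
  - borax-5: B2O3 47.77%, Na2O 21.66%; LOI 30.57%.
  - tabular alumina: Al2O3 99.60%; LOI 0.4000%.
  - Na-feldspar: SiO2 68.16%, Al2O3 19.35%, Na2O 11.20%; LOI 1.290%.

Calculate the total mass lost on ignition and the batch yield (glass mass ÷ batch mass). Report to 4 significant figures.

LOI loss = 94.38 pbw; glass = 418.4 pbw; yield = 81.60%

The whole derivation carries full float precision at every stage; working values are printed (rounded to four significant digits) on the page. Every reported value is rounded a single time. All derived quantities (ignition loss, glass mass, the totals, yield, five oxide percentages) are rebuilt from the weighed amounts on 418.4 pbw of glass at full precision, as set out in the problem or the answer.
Each material's LOI contribution:
  sodium sulfate: 122.0 × 0.5650 = 68.93 pbw
  TiO2: 110.4 × 0.01010 = 1.115 pbw
  borax-5: 71.22 × 0.3057 = 21.77 pbw
  tabular alumina: 14.91 × 0.004000 = 0.05964 pbw
  Na-feldspar: 194.3 × 0.01290 = 2.506 pbw
Total LOI = 94.38 pbw
Glass = batch − LOI = 512.8 − 94.38 = 418.4 pbw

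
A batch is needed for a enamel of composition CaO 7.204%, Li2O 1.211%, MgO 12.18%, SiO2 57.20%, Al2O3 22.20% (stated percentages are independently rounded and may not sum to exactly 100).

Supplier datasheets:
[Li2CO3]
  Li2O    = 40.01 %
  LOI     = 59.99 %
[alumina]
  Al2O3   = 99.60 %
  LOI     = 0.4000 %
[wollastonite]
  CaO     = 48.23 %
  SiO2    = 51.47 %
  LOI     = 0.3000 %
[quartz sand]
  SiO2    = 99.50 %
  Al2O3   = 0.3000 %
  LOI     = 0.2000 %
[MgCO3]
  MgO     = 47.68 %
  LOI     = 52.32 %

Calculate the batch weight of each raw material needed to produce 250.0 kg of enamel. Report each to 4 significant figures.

All internal work maintains full precision throughout — rounding to 4 significant figures extends to every intermediate as shown; a single rounding finalizes each reported value. The derived quantities, which include the totals, yield, five oxide percentages, glass mass, ignition loss, are computed at exact precision, as given in problem or answer, starting from the weights for 250.0 kg of glass.
Per-oxide target masses for 250.0 kg enamel:
  CaO: 7.204% × 250.0 = 18.01 kg
  Li2O: 1.211% × 250.0 = 3.028 kg
  MgO: 12.18% × 250.0 = 30.45 kg
  SiO2: 57.20% × 250.0 = 143.0 kg
  Al2O3: 22.20% × 250.0 = 55.50 kg
Verifying the oxide balance using the reported weights, against the basis in use (sums match the target masses net of answer rounding effects):
  CaO: 37.34·0.4823 = 18.01 kg (target 18.01 kg)
  Li2O: 7.567·0.4001 = 3.028 kg (target 3.028 kg)
  MgO: 63.86·0.4768 = 30.45 kg (target 30.45 kg)
  SiO2: 37.34·0.5147 + 124.4·0.9950 = 143.0 kg (target 143.0 kg)
  Al2O3: 55.35·0.9960 + 124.4·0.003000 = 55.50 kg (target 55.50 kg)
Consistency of the glass mass: Σ batch − LOI loss = 250.0 kg (the Σ of target masses is 250.0 kg; versus the stated basis of 250.0 kg — rounding explains the deltas).
Batch total: Σ batch = 288.5 kg; LOI loss = Σ batch·LOI = 38.53 kg; yield = glass ÷ total batch = 86.64%.

Batch per 250.0 kg enamel:
  Li2CO3: 7.567 kg
  alumina: 55.35 kg
  wollastonite: 37.34 kg
  quartz sand: 124.4 kg
  MgCO3: 63.86 kg
Total batch = 288.5 kg; LOI loss = 38.53 kg; yield = 86.64%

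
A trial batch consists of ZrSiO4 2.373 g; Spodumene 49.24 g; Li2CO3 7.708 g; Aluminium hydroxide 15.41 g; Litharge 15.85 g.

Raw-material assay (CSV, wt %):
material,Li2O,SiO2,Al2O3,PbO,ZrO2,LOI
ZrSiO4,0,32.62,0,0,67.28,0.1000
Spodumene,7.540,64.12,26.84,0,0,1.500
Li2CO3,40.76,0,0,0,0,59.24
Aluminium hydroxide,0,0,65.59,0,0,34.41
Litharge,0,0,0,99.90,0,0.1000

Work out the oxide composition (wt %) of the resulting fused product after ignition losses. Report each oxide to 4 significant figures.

The working math keeps exact precision throughout; intermediates are printed, with 4-significant-figure rounding, within the worked lines. A single rounding completes every reported figure — derived quantities (yield, LOI, net glass mass, the totals, five oxide percentages) are carried in exact precision from the weighed amounts per 79.96 g of glass, as set out in the problem or answer text.
Delivered oxide masses:
  Li2O: 49.24·0.07540 + 7.708·0.4076 = 6.854 g
  SiO2: 2.373·0.3262 + 49.24·0.6412 = 32.35 g
  Al2O3: 49.24·0.2684 + 15.41·0.6559 = 23.32 g
  PbO: 15.85·0.9990 = 15.83 g
  ZrO2: 2.373·0.6728 = 1.597 g
LOI: 2.373·0.001000 + 49.24·0.01500 + 7.708·0.5924 + 15.41·0.3441 + 15.85·0.001000 = 10.63 g
The glass mass, total less LOI, = 90.58 − 10.63 = 79.96 g (matching Σ of the oxides)
oxide / glass × 100 gives the wt %

Glass mass = 79.96 g (batch 90.58 − LOI 10.63).
Composition: Li2O 8.573%, SiO2 40.46%, Al2O3 29.17%, PbO 19.80%, ZrO2 1.997%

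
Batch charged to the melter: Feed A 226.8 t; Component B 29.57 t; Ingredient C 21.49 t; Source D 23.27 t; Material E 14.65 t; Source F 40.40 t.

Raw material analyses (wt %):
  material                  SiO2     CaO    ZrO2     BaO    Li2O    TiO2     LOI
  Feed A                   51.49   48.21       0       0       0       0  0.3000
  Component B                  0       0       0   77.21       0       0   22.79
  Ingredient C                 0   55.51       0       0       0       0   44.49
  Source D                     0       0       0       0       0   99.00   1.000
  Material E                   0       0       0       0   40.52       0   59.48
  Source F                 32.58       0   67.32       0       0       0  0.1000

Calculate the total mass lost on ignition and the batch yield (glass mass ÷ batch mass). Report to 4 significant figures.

LOI loss = 25.97 t; glass = 330.2 t; yield = 92.71%

All arithmetic holds exact precision through every step; values along the way are printed, rounded to 4 significant figures, at each printed step; each reported result is rounded just once; all derived quantities are rebuilt at full precision (the six compositions, the yield, LOI, totals, glass mass) from the batch weights per 330.2 t of glass as they appear in the problem or the answer.
Per-material ignition loss:
  Feed A: 226.8 × 0.003000 = 0.6804 t
  Component B: 29.57 × 0.2279 = 6.739 t
  Ingredient C: 21.49 × 0.4449 = 9.561 t
  Source D: 23.27 × 0.01000 = 0.2327 t
  Material E: 14.65 × 0.5948 = 8.714 t
  Source F: 40.40 × 0.001000 = 0.04040 t
Total LOI = 25.97 t
Glass = batch − LOI = 356.2 − 25.97 = 330.2 t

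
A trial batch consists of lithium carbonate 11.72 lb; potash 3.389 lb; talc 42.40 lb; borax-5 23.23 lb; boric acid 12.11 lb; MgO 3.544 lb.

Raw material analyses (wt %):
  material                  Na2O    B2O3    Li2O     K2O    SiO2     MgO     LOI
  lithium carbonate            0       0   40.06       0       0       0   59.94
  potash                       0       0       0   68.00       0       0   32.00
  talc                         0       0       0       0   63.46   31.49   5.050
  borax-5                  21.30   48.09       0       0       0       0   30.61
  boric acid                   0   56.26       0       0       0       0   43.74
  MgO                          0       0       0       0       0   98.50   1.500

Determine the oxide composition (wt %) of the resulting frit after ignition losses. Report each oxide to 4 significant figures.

In-progress results are displayed (rounded to 4 significant figures) alongside each step. The whole derivation runs at full float precision through the solve; each reported value is rounded once only. All derived quantities are carried at full precision (the totals, the yield, the six compositions, net glass mass, ignition loss) from the batch weights per 73.68 lb of glass as set out in either problem or answer.
Per-oxide mass from batch:
  Na2O: 23.23·0.2130 = 4.948 lb
  B2O3: 23.23·0.4809 + 12.11·0.5626 = 17.98 lb
  Li2O: 11.72·0.4006 = 4.695 lb
  K2O: 3.389·0.6800 = 2.305 lb
  SiO2: 42.40·0.6346 = 26.91 lb
  MgO: 42.40·0.3149 + 3.544·0.9850 = 16.84 lb
LOI: 11.72·0.5994 + 3.389·0.3200 + 42.40·0.05050 + 23.23·0.3061 + 12.11·0.4374 + 3.544·0.01500 = 22.71 lb
batch − LOI leaves glass = 96.39 − 22.71 = 73.68 lb (the oxide masses sum to this)
wt %: oxide over glass, times 100

Glass mass = 73.68 lb (batch 96.39 − LOI 22.71).
Composition: Na2O 6.715%, B2O3 24.41%, Li2O 6.372%, K2O 3.128%, SiO2 36.52%, MgO 22.86%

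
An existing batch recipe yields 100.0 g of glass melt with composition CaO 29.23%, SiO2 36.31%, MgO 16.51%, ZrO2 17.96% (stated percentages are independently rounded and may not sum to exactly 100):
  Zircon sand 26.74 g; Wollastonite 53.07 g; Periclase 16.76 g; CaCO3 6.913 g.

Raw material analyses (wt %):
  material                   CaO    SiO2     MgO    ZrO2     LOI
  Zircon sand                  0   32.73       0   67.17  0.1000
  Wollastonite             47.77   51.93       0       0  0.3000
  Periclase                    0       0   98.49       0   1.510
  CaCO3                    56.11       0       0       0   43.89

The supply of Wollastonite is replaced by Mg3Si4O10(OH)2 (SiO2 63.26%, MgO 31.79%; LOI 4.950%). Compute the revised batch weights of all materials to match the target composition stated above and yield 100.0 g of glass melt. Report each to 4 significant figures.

Revised batch per 100.0 g glass melt:
  Zircon sand: 26.74 g
  Mg3Si4O10(OH)2: 43.56 g
  Periclase: 2.702 g
  CaCO3: 52.09 g
Total batch = 125.1 g; LOI loss = 25.09 g

In-progress results are printed rounded to four significant figures on the page; each numeric step carries exact precision in all steps. Each reported value undergoes a single rounding — the derived quantities are rebuilt starting from the weights per 100.0 g of glass at exact precision (totals, glass mass, LOI, the four compositions, yield), exactly as printed in question or answer.
Target masses of each oxide per 100.0 g glass melt:
  CaO: 29.23% × 100.0 = 29.23 g
  SiO2: 36.31% × 100.0 = 36.31 g
  MgO: 16.51% × 100.0 = 16.51 g
  ZrO2: 17.96% × 100.0 = 17.96 g
Sums-versus-targets review with the batch weights as given, per the basis as stated (oxide sums agree with the targets modulo rounding of the values):
  CaO: 52.09·0.5611 = 29.23 g (target 29.23 g)
  SiO2: 26.74·0.3273 + 43.56·0.6326 = 36.31 g (target 36.31 g)
  MgO: 43.56·0.3179 + 2.702·0.9849 = 16.51 g (target 16.51 g)
  ZrO2: 26.74·0.6717 = 17.96 g (target 17.96 g)
Glass-mass closure: whole batch net of LOI = 100.0 g (targets for the oxides total 100.0 g; versus the stated basis of 100.0 g — a pure rounding effect).
Adding the batch up: Σ batch = 125.1 g; ignition loss, Σ(batch × LOI) = 25.09 g; as yield: glass ÷ batch → 79.95%.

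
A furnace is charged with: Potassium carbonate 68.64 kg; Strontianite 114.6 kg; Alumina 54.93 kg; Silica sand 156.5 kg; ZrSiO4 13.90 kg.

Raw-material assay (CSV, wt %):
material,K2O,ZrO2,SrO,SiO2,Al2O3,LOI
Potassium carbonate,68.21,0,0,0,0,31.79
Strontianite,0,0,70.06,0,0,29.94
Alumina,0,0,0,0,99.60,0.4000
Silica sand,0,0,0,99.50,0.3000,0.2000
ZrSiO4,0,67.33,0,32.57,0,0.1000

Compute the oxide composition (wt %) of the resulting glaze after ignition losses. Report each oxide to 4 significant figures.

Glass mass = 351.9 kg (batch 408.6 − LOI 56.68).
Composition: K2O 13.31%, ZrO2 2.660%, SrO 22.82%, SiO2 45.54%, Al2O3 15.68%

Intermediates are rounded to four significant digits as shown; each numeric step holds full precision throughout. Every reported figure takes a single rounding; the derived quantities, which include five oxide percentages, yield, totals, LOI, net glass mass, are re-derived at exact precision, exactly as shown in the question or the answer, using the weight values for 351.9 kg of glass.
Per-oxide mass from batch:
  K2O: 68.64·0.6821 = 46.82 kg
  ZrO2: 13.90·0.6733 = 9.359 kg
  SrO: 114.6·0.7006 = 80.29 kg
  SiO2: 156.5·0.9950 + 13.90·0.3257 = 160.2 kg
  Al2O3: 54.93·0.9960 + 156.5·0.003000 = 55.18 kg
LOI: 68.64·0.3179 + 114.6·0.2994 + 54.93·0.004000 + 156.5·0.002000 + 13.90·0.001000 = 56.68 kg
Resulting glass, batch − LOI: 408.6 − 56.68 = 351.9 kg (= Σ oxide masses)
each wt % is 100 × oxide ÷ glass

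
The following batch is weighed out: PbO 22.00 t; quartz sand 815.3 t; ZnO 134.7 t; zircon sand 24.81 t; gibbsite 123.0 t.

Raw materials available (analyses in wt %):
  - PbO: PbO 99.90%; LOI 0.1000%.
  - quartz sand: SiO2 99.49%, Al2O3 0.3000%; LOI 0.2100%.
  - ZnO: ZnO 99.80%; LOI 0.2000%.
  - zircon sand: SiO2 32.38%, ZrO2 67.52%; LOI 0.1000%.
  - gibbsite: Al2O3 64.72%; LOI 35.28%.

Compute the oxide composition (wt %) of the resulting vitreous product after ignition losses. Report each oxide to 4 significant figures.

Intermediates are shown, rounded to four significant figures, in the working. Each numeric step maintains full float precision from start to finish; a single rounding finalizes each reported figure; all derived quantities (the five compositions, ignition loss, net glass mass, totals, yield) are carried from the batch weights on 1074 t of glass at full precision, as given in the question or the answer.
Oxide masses out of the charge:
  SiO2: 815.3·0.9949 + 24.81·0.3238 = 819.2 t
  ZrO2: 24.81·0.6752 = 16.75 t
  PbO: 22.00·0.9990 = 21.98 t
  Al2O3: 815.3·0.003000 + 123.0·0.6472 = 82.05 t
  ZnO: 134.7·0.9980 = 134.4 t
LOI: 22.00·0.001000 + 815.3·0.002100 + 134.7·0.002000 + 24.81·0.001000 + 123.0·0.3528 = 45.42 t
Glass mass = batch − LOI = 1120 − 45.42 = 1074 t (= Σ oxide masses)
each wt % is 100 × oxide ÷ glass

Glass mass = 1074 t (batch 1120 − LOI 45.42).
Composition: SiO2 76.25%, ZrO2 1.559%, PbO 2.046%, Al2O3 7.637%, ZnO 12.51%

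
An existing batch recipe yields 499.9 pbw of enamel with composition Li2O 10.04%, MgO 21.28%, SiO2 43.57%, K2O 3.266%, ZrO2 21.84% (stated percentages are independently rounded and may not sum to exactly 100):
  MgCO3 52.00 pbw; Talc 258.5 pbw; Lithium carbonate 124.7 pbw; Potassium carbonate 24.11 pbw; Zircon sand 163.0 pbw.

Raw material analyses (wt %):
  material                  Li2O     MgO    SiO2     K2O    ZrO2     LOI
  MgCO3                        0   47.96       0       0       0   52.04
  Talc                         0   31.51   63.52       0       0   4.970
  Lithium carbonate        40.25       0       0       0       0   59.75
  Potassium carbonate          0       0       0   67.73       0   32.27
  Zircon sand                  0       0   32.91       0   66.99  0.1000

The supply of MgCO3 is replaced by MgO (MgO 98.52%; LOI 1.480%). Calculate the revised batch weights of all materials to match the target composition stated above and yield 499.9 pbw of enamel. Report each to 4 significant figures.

All internal work holds full precision in all steps — in-progress results are printed (rounded to 4 significant digits) as written; a single rounding produces every reported value; all derived quantities are carried starting from the weights for 499.9 pbw of glass in full precision (five oxide percentages, the yield, net glass mass, ignition loss, totals) as given in question or answer.
Per-oxide target masses for 499.9 pbw enamel:
  Li2O: 10.04% × 499.9 = 50.19 pbw
  MgO: 21.28% × 499.9 = 106.4 pbw
  SiO2: 43.57% × 499.9 = 217.8 pbw
  K2O: 3.266% × 499.9 = 16.33 pbw
  ZrO2: 21.84% × 499.9 = 109.2 pbw
A balance pass over the oxides, working from each reported weight, per the basis as stated (summed amounts equal target values modulo rounding of the values):
  Li2O: 124.7·0.4025 = 50.19 pbw (target 50.19 pbw)
  MgO: 25.31·0.9852 + 258.5·0.3151 = 106.4 pbw (target 106.4 pbw)
  SiO2: 258.5·0.6352 + 163.0·0.3291 = 217.8 pbw (target 217.8 pbw)
  K2O: 24.11·0.6773 = 16.33 pbw (target 16.33 pbw)
  ZrO2: 163.0·0.6699 = 109.2 pbw (target 109.2 pbw)
Glass-mass sanity pass: net batch after ignition = 499.9 pbw (oxide target masses add up to 499.9 pbw; against the stated basis, 499.9 pbw — differing by rounding only).
Summing the batch: Σ batch = 595.6 pbw; loss to ignition Σ batch·LOI = 95.67 pbw; yield: glass divided by total = 83.94%.

Revised batch per 499.9 pbw enamel:
  MgO: 25.31 pbw
  Talc: 258.5 pbw
  Lithium carbonate: 124.7 pbw
  Potassium carbonate: 24.11 pbw
  Zircon sand: 163.0 pbw
Total batch = 595.6 pbw; LOI loss = 95.67 pbw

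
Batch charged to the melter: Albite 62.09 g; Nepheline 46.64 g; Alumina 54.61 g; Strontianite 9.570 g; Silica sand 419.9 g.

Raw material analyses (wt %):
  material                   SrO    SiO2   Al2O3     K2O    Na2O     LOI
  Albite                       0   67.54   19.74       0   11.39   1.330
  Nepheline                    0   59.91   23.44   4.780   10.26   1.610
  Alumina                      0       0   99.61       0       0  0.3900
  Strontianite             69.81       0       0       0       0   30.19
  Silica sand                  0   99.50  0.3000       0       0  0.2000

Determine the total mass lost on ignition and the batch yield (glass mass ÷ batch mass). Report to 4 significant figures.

Every computation maintains full float precision at each step; the intermediate values appear (rounded to four significant figures) when written out. Each reported number is rounded only once; derived quantities are rebuilt at full precision (yield, five oxide percentages, ignition loss, net glass mass, totals) starting from the weights per 587.3 g of glass, as set out in the problem or answer text.
Each material's LOI contribution:
  Albite: 62.09 × 0.01330 = 0.8258 g
  Nepheline: 46.64 × 0.01610 = 0.7509 g
  Alumina: 54.61 × 0.003900 = 0.2130 g
  Strontianite: 9.570 × 0.3019 = 2.889 g
  Silica sand: 419.9 × 0.002000 = 0.8398 g
Total LOI = 5.519 g
Glass = batch − LOI = 592.8 − 5.519 = 587.3 g

LOI loss = 5.519 g; glass = 587.3 g; yield = 99.07%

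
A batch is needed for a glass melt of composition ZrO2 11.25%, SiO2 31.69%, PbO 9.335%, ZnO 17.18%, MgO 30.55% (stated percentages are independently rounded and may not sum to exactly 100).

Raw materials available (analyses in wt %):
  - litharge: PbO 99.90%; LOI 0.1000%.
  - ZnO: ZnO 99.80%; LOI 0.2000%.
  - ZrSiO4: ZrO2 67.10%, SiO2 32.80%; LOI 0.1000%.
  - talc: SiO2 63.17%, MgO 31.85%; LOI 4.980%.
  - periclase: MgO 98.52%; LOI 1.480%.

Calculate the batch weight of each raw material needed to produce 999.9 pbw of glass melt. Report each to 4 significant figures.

All internal work runs at exact precision in every operation — in-progress results are shown (rounded to 4 significant figures) as written — a single rounding yields every reported figure; the derived quantities are carried in full float precision (yield, totals, net glass mass, ignition loss, the five compositions) starting from the weights on 999.9 pbw of glass, as quoted within question or answer.
Oxide-by-oxide targets in 999.9 pbw glass melt:
  ZrO2: 11.25% × 999.9 = 112.5 pbw
  SiO2: 31.69% × 999.9 = 316.9 pbw
  PbO: 9.335% × 999.9 = 93.34 pbw
  ZnO: 17.18% × 999.9 = 171.8 pbw
  MgO: 30.55% × 999.9 = 305.5 pbw
Checking each oxide sum applying the batch weights above, for the quoted basis mass (target by target, the sums agree within answer rounding):
  ZrO2: 167.6·0.6710 = 112.5 pbw (target 112.5 pbw)
  SiO2: 167.6·0.3280 + 414.6·0.6317 = 316.9 pbw (target 316.9 pbw)
  PbO: 93.43·0.9990 = 93.34 pbw (target 93.34 pbw)
  ZnO: 172.1·0.9980 = 171.8 pbw (target 171.8 pbw)
  MgO: 414.6·0.3185 + 176.0·0.9852 = 305.4 pbw (target 305.5 pbw)
Glass mass check: batch Σ − ignition loss = 999.9 pbw (the Σ of target masses is 999.9 pbw; stated basis 999.9 pbw — a pure rounding effect).
Total batch = Σ batch = 1024 pbw; LOI loss = Σ batch·LOI = 23.86 pbw; yield = glass ÷ total batch = 97.67%.

Batch per 999.9 pbw glass melt:
  litharge: 93.43 pbw
  ZnO: 172.1 pbw
  ZrSiO4: 167.6 pbw
  talc: 414.6 pbw
  periclase: 176.0 pbw
Total batch = 1024 pbw; LOI loss = 23.86 pbw; yield = 97.67%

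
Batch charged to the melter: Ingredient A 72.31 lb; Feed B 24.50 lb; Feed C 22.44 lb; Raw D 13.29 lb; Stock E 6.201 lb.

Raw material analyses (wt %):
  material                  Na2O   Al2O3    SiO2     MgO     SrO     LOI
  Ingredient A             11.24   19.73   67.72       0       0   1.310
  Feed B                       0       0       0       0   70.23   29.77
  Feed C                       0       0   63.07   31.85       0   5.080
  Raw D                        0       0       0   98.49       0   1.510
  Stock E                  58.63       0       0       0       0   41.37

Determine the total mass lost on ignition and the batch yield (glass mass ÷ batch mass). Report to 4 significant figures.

Working values are displayed, rounded to four significant digits, on the page — every computation maintains full float precision in every operation; exactly one rounding goes into every reported value; all derived quantities (five oxide percentages, yield, ignition loss, glass mass, totals) are computed using the weight values on 126.6 lb of glass in full float precision exactly as printed in the problem or the answer.
Each material's LOI contribution:
  Ingredient A: 72.31 × 0.01310 = 0.9473 lb
  Feed B: 24.50 × 0.2977 = 7.294 lb
  Feed C: 22.44 × 0.05080 = 1.140 lb
  Raw D: 13.29 × 0.01510 = 0.2007 lb
  Stock E: 6.201 × 0.4137 = 2.565 lb
Total LOI = 12.15 lb
Glass = batch − LOI = 138.7 − 12.15 = 126.6 lb

LOI loss = 12.15 lb; glass = 126.6 lb; yield = 91.24%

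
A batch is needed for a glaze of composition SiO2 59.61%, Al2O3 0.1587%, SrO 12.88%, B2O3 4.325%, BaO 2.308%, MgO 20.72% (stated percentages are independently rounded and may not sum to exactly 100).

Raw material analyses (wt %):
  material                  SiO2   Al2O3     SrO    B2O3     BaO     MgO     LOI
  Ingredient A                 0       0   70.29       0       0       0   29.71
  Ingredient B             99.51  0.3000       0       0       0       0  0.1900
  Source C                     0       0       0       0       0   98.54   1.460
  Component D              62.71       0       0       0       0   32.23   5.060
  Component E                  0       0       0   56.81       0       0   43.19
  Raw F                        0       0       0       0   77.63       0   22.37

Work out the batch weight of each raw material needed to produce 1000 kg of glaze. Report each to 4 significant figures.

Exact precision is kept through the solve; mid-chain values are printed rounded to 4 significant digits at each printed step; each reported value carries a single rounding. The derived quantities are rebuilt starting from the weights on 1000 kg of glass at full float precision (the six compositions, ignition loss, glass mass, totals, the yield), precisely as stated by problem or answer.
Oxide-by-oxide targets in 1000 kg glaze:
  SiO2: 59.61% × 1000 = 596.1 kg
  Al2O3: 0.1587% × 1000 = 1.587 kg
  SrO: 12.88% × 1000 = 128.8 kg
  B2O3: 4.325% × 1000 = 43.25 kg
  BaO: 2.308% × 1000 = 23.08 kg
  MgO: 20.72% × 1000 = 207.2 kg
A balance pass over the oxides, per the reported batch figures, against the basis in use (sums match the target masses once rounding is allowed for):
  SiO2: 529.0·0.9951 + 111.1·0.6271 = 596.1 kg (target 596.1 kg)
  Al2O3: 529.0·0.003000 = 1.587 kg (target 1.587 kg)
  SrO: 183.2·0.7029 = 128.8 kg (target 128.8 kg)
  B2O3: 76.13·0.5681 = 43.25 kg (target 43.25 kg)
  BaO: 29.73·0.7763 = 23.08 kg (target 23.08 kg)
  MgO: 173.9·0.9854 + 111.1·0.3223 = 207.2 kg (target 207.2 kg)
Consistency of the glass mass: Σ batch − LOI loss = 999.9 kg (the targets, summed, come to 1000 kg; with the basis standing at 1000 kg — a pure rounding effect).
Summing the batch: Σ batch = 1103 kg; LOI removed, Σ of batch·LOI: 103.1 kg; yield, glass over the total, = 90.65%.

Batch per 1000 kg glaze:
  Ingredient A: 183.2 kg
  Ingredient B: 529.0 kg
  Source C: 173.9 kg
  Component D: 111.1 kg
  Component E: 76.13 kg
  Raw F: 29.73 kg
Total batch = 1103 kg; LOI loss = 103.1 kg; yield = 90.65%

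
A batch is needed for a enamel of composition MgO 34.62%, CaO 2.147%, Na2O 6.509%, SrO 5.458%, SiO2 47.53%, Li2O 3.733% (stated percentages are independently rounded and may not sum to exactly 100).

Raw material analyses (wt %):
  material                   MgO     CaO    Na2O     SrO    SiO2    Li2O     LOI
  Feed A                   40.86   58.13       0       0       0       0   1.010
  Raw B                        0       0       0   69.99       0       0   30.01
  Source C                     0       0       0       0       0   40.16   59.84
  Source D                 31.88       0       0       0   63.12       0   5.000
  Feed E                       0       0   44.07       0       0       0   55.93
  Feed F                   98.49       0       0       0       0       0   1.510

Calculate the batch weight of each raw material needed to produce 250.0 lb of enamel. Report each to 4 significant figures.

Batch per 250.0 lb enamel:
  Feed A: 9.234 lb
  Raw B: 19.50 lb
  Source C: 23.24 lb
  Source D: 188.3 lb
  Feed E: 36.92 lb
  Feed F: 23.11 lb
Total batch = 300.3 lb; LOI loss = 50.27 lb; yield = 83.26%

The whole derivation keeps full float precision from start to finish; intermediates are shown (rounded to 4 significant digits) between the steps; every reported value takes just one rounding — the derived quantities, including LOI, the totals, glass mass, yield, six oxide percentages, are re-derived from the batch weights for 250.0 lb of glass in full precision precisely as stated by question or answer.
Oxide-by-oxide targets in 250.0 lb enamel:
  MgO: 34.62% × 250.0 = 86.55 lb
  CaO: 2.147% × 250.0 = 5.368 lb
  Na2O: 6.509% × 250.0 = 16.27 lb
  SrO: 5.458% × 250.0 = 13.64 lb
  SiO2: 47.53% × 250.0 = 118.8 lb
  Li2O: 3.733% × 250.0 = 9.332 lb
Per-oxide balance check on the weights just shown, per the basis as stated (summed amounts equal target values once rounding is allowed for):
  MgO: 9.234·0.4086 + 188.3·0.3188 + 23.11·0.9849 = 86.56 lb (target 86.55 lb)
  CaO: 9.234·0.5813 = 5.368 lb (target 5.368 lb)
  Na2O: 36.92·0.4407 = 16.27 lb (target 16.27 lb)
  SrO: 19.50·0.6999 = 13.65 lb (target 13.64 lb)
  SiO2: 188.3·0.6312 = 118.9 lb (target 118.8 lb)
  Li2O: 23.24·0.4016 = 9.333 lb (target 9.332 lb)
Glass-mass bookkeeping: net batch after ignition = 250.0 lb (per-oxide target masses sum to 250.0 lb; with the basis standing at 250.0 lb — gaps are rounding artifacts).
Summing the batch: Σ batch = 300.3 lb; the LOI term Σ batch·LOI equals 50.27 lb; glass ÷ batch gives a yield of 83.26%.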